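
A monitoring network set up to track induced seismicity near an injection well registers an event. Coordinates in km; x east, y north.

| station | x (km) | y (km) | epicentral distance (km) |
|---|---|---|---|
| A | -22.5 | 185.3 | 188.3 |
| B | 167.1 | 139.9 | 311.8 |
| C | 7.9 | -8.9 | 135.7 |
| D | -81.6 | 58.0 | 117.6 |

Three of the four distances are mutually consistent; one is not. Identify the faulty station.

D

Solve using three stations at a time. Using A, B, C (subtract circle equations pairwise → linear system) gives (x, y) ≈ (-123.2, 26.2).
Distances from that point to each station vs reported:
  A: calculated 188.3 vs reported 188.3 → residual 0.0 km
  B: calculated 311.8 vs reported 311.8 → residual 0.0 km
  C: calculated 135.8 vs reported 135.7 → residual 0.1 km
  D: calculated 52.4 vs reported 117.6 → residual 65.2 km
A, B, C are mutually consistent (residuals ≈ 0); D is off by 65.2 km.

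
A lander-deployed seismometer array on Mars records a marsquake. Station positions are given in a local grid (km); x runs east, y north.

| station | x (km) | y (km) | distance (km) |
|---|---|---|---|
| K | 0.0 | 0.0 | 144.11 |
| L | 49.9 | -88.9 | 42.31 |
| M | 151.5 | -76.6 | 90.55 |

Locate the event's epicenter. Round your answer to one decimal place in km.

(74.1, -123.6)

Circle about each station: x² + y² = 144.11²; (x − 49.9)² + (y + 88.9)² = 42.31²; (x − 151.5)² + (y + 76.6)² = 90.55².
Subtracting the K equation from the L and M equations removes the quadratic terms:
99.8 x − 177.8 y = 29370.78
303.0 x − 153.2 y = 41388.20
Solving the 2×2 system: x ≈ 74.1, y ≈ -123.6 km.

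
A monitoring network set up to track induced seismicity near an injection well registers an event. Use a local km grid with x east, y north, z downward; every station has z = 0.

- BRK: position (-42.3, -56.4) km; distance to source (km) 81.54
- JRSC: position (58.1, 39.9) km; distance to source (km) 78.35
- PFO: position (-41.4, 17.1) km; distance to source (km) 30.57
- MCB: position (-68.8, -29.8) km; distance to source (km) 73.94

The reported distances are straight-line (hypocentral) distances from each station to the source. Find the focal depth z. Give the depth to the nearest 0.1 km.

depth ≈ 16.3 km

Each station gives a sphere (x−x_i)² + (y−y_i)² + z² = d_i² (stations at z=0).
Subtracting the BRK sphere from JRSC and PFO: z² cancels, leaving linear equations in x and y:
200.8 x + 192.6 y = 507.42
1.8 x + 147.0 y = 2750.37
Solving: x ≈ -15.602, y ≈ 18.901 km (keep extra digits for the depth step; rounded: -15.6, 18.9).
Then from the BRK sphere: z² = 81.54² − (x + 42.3)² − (y + 56.4)² with x = -15.602, y = 18.901, so z ≈ 16.302 ≈ 16.3 km.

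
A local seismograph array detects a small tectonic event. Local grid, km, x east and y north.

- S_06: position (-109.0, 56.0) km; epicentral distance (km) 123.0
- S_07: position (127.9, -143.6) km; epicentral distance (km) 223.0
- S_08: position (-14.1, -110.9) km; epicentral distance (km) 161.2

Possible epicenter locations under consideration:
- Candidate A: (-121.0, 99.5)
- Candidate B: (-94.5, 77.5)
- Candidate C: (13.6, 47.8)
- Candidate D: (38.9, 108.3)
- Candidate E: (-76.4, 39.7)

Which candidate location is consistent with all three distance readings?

Candidate C

For each candidate, compare |candidate − station| to the reported distance:
Candidate A: residuals S_06 77.9, S_07 124.9, S_08 74.8 → max 124.9 km
Candidate B: residuals S_06 97.1, S_07 90.6, S_08 43.6 → max 97.1 km
Candidate C: residuals S_06 0.1, S_07 0.1, S_08 0.1 → max 0.1 km
Candidate D: residuals S_06 33.9, S_07 44.2, S_08 64.3 → max 64.3 km
Candidate E: residuals S_06 86.6, S_07 51.5, S_08 1.8 → max 86.6 km
Only Candidate C has all residuals ≈ 0.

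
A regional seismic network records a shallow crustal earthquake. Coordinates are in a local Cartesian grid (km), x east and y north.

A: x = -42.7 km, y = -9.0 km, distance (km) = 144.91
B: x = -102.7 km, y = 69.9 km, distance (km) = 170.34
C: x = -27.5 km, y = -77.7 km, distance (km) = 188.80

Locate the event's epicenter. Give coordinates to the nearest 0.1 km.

66.9 km east, 85.8 km north

Circle about each station: (x + 42.7)² + (y + 9.0)² = 144.91²; (x + 102.7)² + (y − 69.9)² = 170.34²; (x + 27.5)² + (y + 77.7)² = 188.80².
Subtracting pairs of circle equations eliminates x²+y² and gives linear equations (the radical axes):
-120.0 x + 157.8 y = 5512.20
30.4 x − 137.4 y = -9757.28
Solving the 2×2 system: x ≈ 66.9, y ≈ 85.8 km.
Check against A (with the unrounded x, y): √((x + 42.7)²+(y + 9.0)²) = 144.94 ≈ 144.91 km. ✓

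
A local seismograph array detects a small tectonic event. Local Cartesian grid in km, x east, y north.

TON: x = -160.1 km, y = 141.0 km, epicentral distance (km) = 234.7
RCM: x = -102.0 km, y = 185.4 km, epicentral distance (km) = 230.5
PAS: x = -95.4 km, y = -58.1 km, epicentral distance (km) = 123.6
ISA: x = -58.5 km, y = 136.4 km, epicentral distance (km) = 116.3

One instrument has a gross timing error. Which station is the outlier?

ISA

Solve using three stations at a time. Using TON, RCM, PAS (subtract circle equations pairwise → linear system) gives (x, y) ≈ (18.8, -10.9).
Distances from that point to each station vs reported:
  TON: calculated 234.7 vs reported 234.7 → residual 0.0 km
  RCM: calculated 230.5 vs reported 230.5 → residual 0.0 km
  PAS: calculated 123.6 vs reported 123.6 → residual 0.0 km
  ISA: calculated 166.3 vs reported 116.3 → residual 50.0 km
TON, RCM, PAS are mutually consistent (residuals ≈ 0); ISA is off by 50.0 km.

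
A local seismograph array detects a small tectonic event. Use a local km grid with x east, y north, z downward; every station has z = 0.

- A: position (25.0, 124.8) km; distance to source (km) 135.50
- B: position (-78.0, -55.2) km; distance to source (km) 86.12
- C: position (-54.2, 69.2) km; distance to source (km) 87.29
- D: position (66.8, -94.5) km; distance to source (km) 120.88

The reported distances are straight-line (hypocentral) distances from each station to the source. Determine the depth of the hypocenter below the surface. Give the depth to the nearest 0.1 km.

Each station gives a sphere (x−x_i)² + (y−y_i)² + z² = d_i² (stations at z=0).
Subtracting the A sphere from B and C: z² cancels, leaving linear equations in x and y:
-206.0 x − 360.0 y = 3874.60
-158.4 x − 111.2 y = 2266.95
Solving: x ≈ -11.292, y ≈ -4.301 km (keep extra digits for the depth step; rounded: -11.3, -4.3).
Then from the A sphere: z² = 135.50² − (x − 25.0)² − (y − 124.8)² with x = -11.292, y = -4.301, so z ≈ 19.393 ≈ 19.4 km.

19.4 km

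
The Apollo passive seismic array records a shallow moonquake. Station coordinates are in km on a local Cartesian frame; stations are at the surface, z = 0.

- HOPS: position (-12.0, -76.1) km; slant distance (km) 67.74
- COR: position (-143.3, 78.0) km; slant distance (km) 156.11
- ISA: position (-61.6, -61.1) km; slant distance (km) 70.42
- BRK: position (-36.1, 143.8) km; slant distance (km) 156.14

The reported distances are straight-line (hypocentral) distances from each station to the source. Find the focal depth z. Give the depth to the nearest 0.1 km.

Each station gives a sphere (x−x_i)² + (y−y_i)² + z² = d_i² (stations at z=0).
Subtracting the HOPS sphere from COR and ISA: z² cancels, leaving linear equations in x and y:
-262.6 x + 308.2 y = 902.06
-99.2 x + 30.0 y = 1222.29
Solving: x ≈ -15.406, y ≈ -10.200 km (keep extra digits for the depth step; rounded: -15.4, -10.2).
Then from the HOPS sphere: z² = 67.74² − (x + 12.0)² − (y + 76.1)² with x = -15.406, y = -10.200, so z ≈ 15.307 ≈ 15.3 km.
Check against BRK (with the unrounded solution): distance 156.14 ≈ 156.14 km. ✓

depth ≈ 15.3 km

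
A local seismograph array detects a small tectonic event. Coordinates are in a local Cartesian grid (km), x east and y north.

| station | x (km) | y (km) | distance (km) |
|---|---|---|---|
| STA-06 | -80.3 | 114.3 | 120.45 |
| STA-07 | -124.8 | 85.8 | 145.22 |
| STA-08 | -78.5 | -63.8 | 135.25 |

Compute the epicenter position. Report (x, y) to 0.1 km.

x ≈ 11.9 km, y ≈ 36.8 km

Circle about each station: (x + 80.3)² + (y − 114.3)² = 120.45²; (x + 124.8)² + (y − 85.8)² = 145.22²; (x + 78.5)² + (y + 63.8)² = 135.25².
Subtracting the STA-06 equation from the STA-07 and STA-08 equations removes the quadratic terms:
-89.0 x − 57.0 y = -3156.55
3.6 x − 356.2 y = -13064.25
Solving the 2×2 system: x ≈ 11.9, y ≈ 36.8 km.
Check against STA-06 (with the unrounded x, y): √((x + 80.3)²+(y − 114.3)²) = 120.45 ≈ 120.45 km. ✓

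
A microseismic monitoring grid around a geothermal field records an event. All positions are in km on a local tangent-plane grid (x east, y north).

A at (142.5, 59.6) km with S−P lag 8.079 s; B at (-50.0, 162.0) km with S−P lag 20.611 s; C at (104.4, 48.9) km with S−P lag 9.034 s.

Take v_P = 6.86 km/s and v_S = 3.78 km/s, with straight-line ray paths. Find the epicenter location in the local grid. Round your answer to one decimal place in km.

Distance from S−P lag: d = Δt · v_P v_S / (v_P − v_S) = Δt · (6.86·3.78)/(6.86−3.78) ≈ 8.4191·Δt.
So d_A = 68.02, d_B = 173.53, d_C = 76.06 km.
Circle about each station: (x − 142.5)² + (y − 59.6)² = 68.02²; (x + 50.0)² + (y − 162.0)² = 173.53²; (x − 104.4)² + (y − 48.9)² = 76.06².
Subtracting the A equation from the B and C equations removes the quadratic terms:
-385.0 x + 204.8 y = -20600.35
-76.2 x − 21.4 y = -11726.24
Solving the 2×2 system: x ≈ 119.2, y ≈ 123.5 km.

119.2 km east, 123.5 km north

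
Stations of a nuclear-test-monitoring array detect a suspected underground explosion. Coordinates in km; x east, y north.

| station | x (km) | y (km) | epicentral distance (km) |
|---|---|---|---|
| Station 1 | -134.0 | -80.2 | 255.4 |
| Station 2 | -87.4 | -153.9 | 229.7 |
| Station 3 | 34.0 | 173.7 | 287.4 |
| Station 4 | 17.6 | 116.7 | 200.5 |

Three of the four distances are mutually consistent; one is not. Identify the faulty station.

Solve using three stations at a time. Using Station 1, Station 2, Station 4 (subtract circle equations pairwise → linear system) gives (x, y) ≈ (120.3, -55.6).
Distances from that point to each station vs reported:
  Station 1: calculated 255.4 vs reported 255.4 → residual 0.0 km
  Station 2: calculated 229.8 vs reported 229.7 → residual 0.1 km
  Station 3: calculated 245.0 vs reported 287.4 → residual 42.4 km
  Station 4: calculated 200.6 vs reported 200.5 → residual 0.1 km
Station 1, Station 2, Station 4 are mutually consistent (residuals ≈ 0); Station 3 is off by 42.4 km.

Station 3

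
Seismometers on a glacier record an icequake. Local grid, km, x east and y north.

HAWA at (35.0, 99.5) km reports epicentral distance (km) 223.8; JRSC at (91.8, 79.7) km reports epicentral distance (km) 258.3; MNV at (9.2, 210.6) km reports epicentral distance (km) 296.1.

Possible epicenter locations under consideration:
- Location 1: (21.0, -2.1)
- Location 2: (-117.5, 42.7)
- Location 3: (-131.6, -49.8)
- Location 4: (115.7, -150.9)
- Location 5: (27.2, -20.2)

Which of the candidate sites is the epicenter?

For each candidate, compare |candidate − station| to the reported distance:
Location 1: residuals HAWA 121.2, JRSC 150.1, MNV 83.1 → max 150.1 km
Location 2: residuals HAWA 61.1, JRSC 45.8, MNV 85.8 → max 85.8 km
Location 3: residuals HAWA 0.1, JRSC 0.1, MNV 0.1 → max 0.1 km
Location 4: residuals HAWA 39.3, JRSC 26.5, MNV 80.8 → max 80.8 km
Location 5: residuals HAWA 103.8, JRSC 139.3, MNV 64.6 → max 139.3 km
Only Location 3 has all residuals ≈ 0.

Location 3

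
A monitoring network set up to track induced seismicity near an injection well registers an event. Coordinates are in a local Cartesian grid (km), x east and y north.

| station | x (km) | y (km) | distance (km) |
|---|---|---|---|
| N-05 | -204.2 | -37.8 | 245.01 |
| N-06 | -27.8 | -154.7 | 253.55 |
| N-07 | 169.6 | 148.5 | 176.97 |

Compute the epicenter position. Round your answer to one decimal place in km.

Circle about each station: (x + 204.2)² + (y + 37.8)² = 245.01²; (x + 27.8)² + (y + 154.7)² = 253.55²; (x − 169.6)² + (y − 148.5)² = 176.97².
Subtracting pairs of circle equations eliminates x²+y² and gives linear equations (the radical axes):
352.8 x − 233.8 y = -22679.25
747.6 x + 372.6 y = 36401.45
Solving the 2×2 system: x ≈ 0.2, y ≈ 97.3 km.
Check against N-05 (with the unrounded x, y): √((x + 204.2)²+(y + 37.8)²) = 245.01 ≈ 245.01 km. ✓

x ≈ 0.2 km, y ≈ 97.3 km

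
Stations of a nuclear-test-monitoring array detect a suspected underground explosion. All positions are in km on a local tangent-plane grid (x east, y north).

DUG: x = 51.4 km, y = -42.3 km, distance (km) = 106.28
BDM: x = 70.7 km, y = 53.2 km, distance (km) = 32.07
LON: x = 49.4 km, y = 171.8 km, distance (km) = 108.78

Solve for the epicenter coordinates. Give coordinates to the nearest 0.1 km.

Circle about each station: (x − 51.4)² + (y + 42.3)² = 106.28²; (x − 70.7)² + (y − 53.2)² = 32.07²; (x − 49.4)² + (y − 171.8)² = 108.78².
Subtracting the DUG equation from the BDM and LON equations removes the quadratic terms:
38.6 x + 191.0 y = 13664.43
-4.0 x + 428.2 y = 26986.70
Solving the 2×2 system: x ≈ 40.3, y ≈ 63.4 km.

40.3 km east, 63.4 km north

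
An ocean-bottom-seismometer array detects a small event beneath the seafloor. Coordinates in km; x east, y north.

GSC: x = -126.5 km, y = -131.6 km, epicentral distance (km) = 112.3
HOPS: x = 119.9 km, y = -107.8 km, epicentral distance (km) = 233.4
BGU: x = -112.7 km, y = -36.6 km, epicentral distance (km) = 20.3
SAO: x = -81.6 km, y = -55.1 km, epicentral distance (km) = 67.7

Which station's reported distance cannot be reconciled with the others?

SAO

Solve using three stations at a time. Using GSC, HOPS, BGU (subtract circle equations pairwise → linear system) gives (x, y) ≈ (-97.6, -23.1).
Distances from that point to each station vs reported:
  GSC: calculated 112.3 vs reported 112.3 → residual 0.0 km
  HOPS: calculated 233.4 vs reported 233.4 → residual 0.0 km
  BGU: calculated 20.3 vs reported 20.3 → residual 0.0 km
  SAO: calculated 35.8 vs reported 67.7 → residual 31.9 km
GSC, HOPS, BGU are mutually consistent (residuals ≈ 0); SAO is off by 31.9 km.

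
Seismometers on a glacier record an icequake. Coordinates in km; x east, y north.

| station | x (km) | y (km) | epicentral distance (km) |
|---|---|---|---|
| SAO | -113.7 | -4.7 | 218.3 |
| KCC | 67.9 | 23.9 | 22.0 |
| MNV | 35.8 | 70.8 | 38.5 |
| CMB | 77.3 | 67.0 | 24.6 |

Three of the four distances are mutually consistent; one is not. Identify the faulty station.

SAO

Solve using three stations at a time. Using KCC, MNV, CMB (subtract circle equations pairwise → linear system) gives (x, y) ≈ (65.0, 45.7).
Distances from that point to each station vs reported:
  SAO: calculated 185.7 vs reported 218.3 → residual 32.6 km
  KCC: calculated 22.0 vs reported 22.0 → residual 0.0 km
  MNV: calculated 38.5 vs reported 38.5 → residual 0.0 km
  CMB: calculated 24.6 vs reported 24.6 → residual 0.0 km
KCC, MNV, CMB are mutually consistent (residuals ≈ 0); SAO is off by 32.6 km.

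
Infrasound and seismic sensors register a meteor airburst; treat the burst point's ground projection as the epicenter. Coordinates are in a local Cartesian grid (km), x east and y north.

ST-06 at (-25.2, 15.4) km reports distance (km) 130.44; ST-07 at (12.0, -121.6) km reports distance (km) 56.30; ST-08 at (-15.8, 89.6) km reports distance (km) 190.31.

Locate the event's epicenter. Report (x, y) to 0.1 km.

Circle about each station: (x + 25.2)² + (y − 15.4)² = 130.44²; (x − 12.0)² + (y + 121.6)² = 56.30²; (x + 15.8)² + (y − 89.6)² = 190.31².
Subtracting the ST-06 equation from the ST-07 and ST-08 equations removes the quadratic terms:
74.4 x − 274.0 y = 27903.26
18.8 x + 148.4 y = -11797.70
Solving the 2×2 system: x ≈ 56.1, y ≈ -86.6 km.
Check against ST-06 (with the unrounded x, y): √((x + 25.2)²+(y − 15.4)²) = 130.44 ≈ 130.44 km. ✓

x ≈ 56.1 km, y ≈ -86.6 km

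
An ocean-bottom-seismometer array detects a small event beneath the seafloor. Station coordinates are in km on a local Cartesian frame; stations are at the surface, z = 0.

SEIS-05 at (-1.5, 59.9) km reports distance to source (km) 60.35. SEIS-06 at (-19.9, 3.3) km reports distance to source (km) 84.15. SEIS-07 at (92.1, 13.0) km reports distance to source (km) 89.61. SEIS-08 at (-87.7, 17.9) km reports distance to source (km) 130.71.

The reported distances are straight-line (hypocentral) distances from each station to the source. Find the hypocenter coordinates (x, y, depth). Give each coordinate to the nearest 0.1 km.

Each station gives a sphere (x−x_i)² + (y−y_i)² + z² = d_i² (stations at z=0).
Subtracting the SEIS-05 sphere from SEIS-06 and SEIS-07: z² cancels, leaving linear equations in x and y:
-36.8 x − 113.2 y = -6622.46
187.2 x − 93.8 y = 673.32
Solving: x ≈ 28.301, y ≈ 49.302 km (keep extra digits for the depth step; rounded: 28.3, 49.3).
Then from the SEIS-05 sphere: z² = 60.35² − (x + 1.5)² − (y − 59.9)² with x = 28.301, y = 49.302, so z ≈ 51.398 ≈ 51.4 km.
Check against SEIS-08 (with the unrounded solution): distance 130.71 ≈ 130.71 km. ✓

x ≈ 28.3 km, y ≈ 49.3 km, depth ≈ 51.4 km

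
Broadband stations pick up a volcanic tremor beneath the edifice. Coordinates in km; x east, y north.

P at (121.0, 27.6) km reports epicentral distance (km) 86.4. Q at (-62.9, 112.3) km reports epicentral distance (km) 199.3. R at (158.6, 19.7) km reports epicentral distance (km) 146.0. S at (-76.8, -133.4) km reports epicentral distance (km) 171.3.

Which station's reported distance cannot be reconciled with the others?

Solve using three stations at a time. Using P, Q, S (subtract circle equations pairwise → linear system) gives (x, y) ≈ (66.4, -39.4).
Distances from that point to each station vs reported:
  P: calculated 86.4 vs reported 86.4 → residual 0.0 km
  Q: calculated 199.3 vs reported 199.3 → residual 0.0 km
  R: calculated 109.5 vs reported 146.0 → residual 36.5 km
  S: calculated 171.3 vs reported 171.3 → residual 0.0 km
P, Q, S are mutually consistent (residuals ≈ 0); R is off by 36.5 km.

R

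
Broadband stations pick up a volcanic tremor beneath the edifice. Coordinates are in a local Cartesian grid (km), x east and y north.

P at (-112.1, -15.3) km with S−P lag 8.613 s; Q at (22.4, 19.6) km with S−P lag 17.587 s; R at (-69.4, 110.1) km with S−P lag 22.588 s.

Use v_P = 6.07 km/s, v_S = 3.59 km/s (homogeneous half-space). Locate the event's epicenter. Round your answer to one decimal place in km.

x ≈ -89.1 km, y ≈ -87.4 km

Distance from S−P lag: d = Δt · v_P v_S / (v_P − v_S) = Δt · (6.07·3.59)/(6.07−3.59) ≈ 8.7868·Δt.
So d_P = 75.68, d_Q = 154.53, d_R = 198.48 km.
Circle about each station: (x + 112.1)² + (y + 15.3)² = 75.68²; (x − 22.4)² + (y − 19.6)² = 154.53²; (x + 69.4)² + (y − 110.1)² = 198.48².
Subtracting the P equation from the Q and R equations removes the quadratic terms:
269.0 x + 69.8 y = -30066.64
85.4 x + 250.8 y = -29528.98
Solving the 2×2 system: x ≈ -89.1, y ≈ -87.4 km.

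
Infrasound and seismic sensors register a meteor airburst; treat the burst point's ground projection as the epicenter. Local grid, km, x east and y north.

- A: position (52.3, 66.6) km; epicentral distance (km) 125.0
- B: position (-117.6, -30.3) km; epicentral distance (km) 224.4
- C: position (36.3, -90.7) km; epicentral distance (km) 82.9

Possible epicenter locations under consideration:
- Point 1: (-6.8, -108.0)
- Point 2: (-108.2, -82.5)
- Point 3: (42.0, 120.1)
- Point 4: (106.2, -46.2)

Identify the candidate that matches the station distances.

For each candidate, compare |candidate − station| to the reported distance:
Point 1: residuals A 59.3, B 89.1, C 36.5 → max 89.1 km
Point 2: residuals A 94.1, B 171.4, C 61.8 → max 171.4 km
Point 3: residuals A 70.5, B 5.1, C 128.0 → max 128.0 km
Point 4: residuals A 0.0, B 0.0, C 0.0 → max 0.0 km
Only Point 4 has all residuals ≈ 0.

Point 4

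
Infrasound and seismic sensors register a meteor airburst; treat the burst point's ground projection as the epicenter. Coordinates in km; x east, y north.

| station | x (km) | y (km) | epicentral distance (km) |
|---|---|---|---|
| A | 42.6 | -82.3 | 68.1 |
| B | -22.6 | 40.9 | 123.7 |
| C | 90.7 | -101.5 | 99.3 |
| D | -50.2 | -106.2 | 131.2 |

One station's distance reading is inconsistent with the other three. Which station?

B

Solve using three stations at a time. Using A, C, D (subtract circle equations pairwise → linear system) gives (x, y) ≈ (43.4, -14.2).
Distances from that point to each station vs reported:
  A: calculated 68.1 vs reported 68.1 → residual 0.0 km
  B: calculated 86.0 vs reported 123.7 → residual 37.7 km
  C: calculated 99.3 vs reported 99.3 → residual 0.0 km
  D: calculated 131.2 vs reported 131.2 → residual 0.0 km
A, C, D are mutually consistent (residuals ≈ 0); B is off by 37.7 km.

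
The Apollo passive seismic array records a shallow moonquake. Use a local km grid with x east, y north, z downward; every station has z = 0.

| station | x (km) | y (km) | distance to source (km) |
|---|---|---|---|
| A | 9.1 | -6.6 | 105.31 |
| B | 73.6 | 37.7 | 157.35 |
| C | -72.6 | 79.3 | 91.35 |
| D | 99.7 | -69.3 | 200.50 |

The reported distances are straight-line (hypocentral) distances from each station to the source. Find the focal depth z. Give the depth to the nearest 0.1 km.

depth ≈ 68.3 km

Each station gives a sphere (x−x_i)² + (y−y_i)² + z² = d_i² (stations at z=0).
Subtracting the A sphere from B and C: z² cancels, leaving linear equations in x and y:
129.0 x + 88.6 y = -6956.95
-163.4 x + 171.8 y = 14178.25
Solving: x ≈ -66.906, y ≈ 18.893 km (keep extra digits for the depth step; rounded: -66.9, 18.9).
Then from the A sphere: z² = 105.31² − (x − 9.1)² − (y + 6.6)² with x = -66.906, y = 18.893, so z ≈ 68.289 ≈ 68.3 km.
Check against D (with the unrounded solution): distance 200.50 ≈ 200.50 km. ✓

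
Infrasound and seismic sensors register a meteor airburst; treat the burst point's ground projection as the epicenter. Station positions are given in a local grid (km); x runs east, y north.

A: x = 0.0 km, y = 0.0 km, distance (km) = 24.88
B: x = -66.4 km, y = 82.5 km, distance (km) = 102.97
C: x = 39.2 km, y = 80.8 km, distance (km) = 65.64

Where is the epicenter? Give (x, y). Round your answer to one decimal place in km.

(15.2, 19.7)

Circle about each station: x² + y² = 24.88²; (x + 66.4)² + (y − 82.5)² = 102.97²; (x − 39.2)² + (y − 80.8)² = 65.64².
Subtracting pairs of circle equations eliminates x²+y² and gives linear equations (the radical axes):
-132.8 x + 165.0 y = 1231.40
78.4 x + 161.6 y = 4375.68
Solving the 2×2 system: x ≈ 15.2, y ≈ 19.7 km.
Check against A (with the unrounded x, y): √(x²+y²) = 24.89 ≈ 24.88 km. ✓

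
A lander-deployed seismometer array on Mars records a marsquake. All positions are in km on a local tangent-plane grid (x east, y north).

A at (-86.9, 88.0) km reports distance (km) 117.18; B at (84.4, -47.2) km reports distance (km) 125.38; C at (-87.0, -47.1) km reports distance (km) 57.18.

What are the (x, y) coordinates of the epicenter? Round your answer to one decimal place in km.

Circle about each station: (x + 86.9)² + (y − 88.0)² = 117.18²; (x − 84.4)² + (y + 47.2)² = 125.38²; (x + 87.0)² + (y + 47.1)² = 57.18².
Subtracting the A equation from the B and C equations removes the quadratic terms:
342.6 x − 270.4 y = -7933.40
-0.2 x − 270.2 y = 4953.40
Solving the 2×2 system: x ≈ -37.6, y ≈ -18.3 km.
Check against A (with the unrounded x, y): √((x + 86.9)²+(y − 88.0)²) = 117.18 ≈ 117.18 km. ✓

-37.6 km east, -18.3 km north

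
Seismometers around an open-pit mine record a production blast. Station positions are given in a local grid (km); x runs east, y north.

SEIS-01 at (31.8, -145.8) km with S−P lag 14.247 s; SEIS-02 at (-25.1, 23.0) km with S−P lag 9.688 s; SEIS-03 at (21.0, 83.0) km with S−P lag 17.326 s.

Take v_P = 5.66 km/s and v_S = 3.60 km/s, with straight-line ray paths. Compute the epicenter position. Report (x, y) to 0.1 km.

Distance from S−P lag: d = Δt · v_P v_S / (v_P − v_S) = Δt · (5.66·3.60)/(5.66−3.60) ≈ 9.8913·Δt.
So d_SEIS-01 = 140.92, d_SEIS-02 = 95.83, d_SEIS-03 = 171.38 km.
Circle about each station: (x − 31.8)² + (y + 145.8)² = 140.92²; (x + 25.1)² + (y − 23.0)² = 95.83²; (x − 21.0)² + (y − 83.0)² = 171.38².
Subtracting pairs of circle equations eliminates x²+y² and gives linear equations (the radical axes):
-113.8 x + 337.6 y = -10434.81
-21.6 x + 457.6 y = -24451.54
Solving the 2×2 system: x ≈ -77.7, y ≈ -57.1 km.

x ≈ -77.7 km, y ≈ -57.1 km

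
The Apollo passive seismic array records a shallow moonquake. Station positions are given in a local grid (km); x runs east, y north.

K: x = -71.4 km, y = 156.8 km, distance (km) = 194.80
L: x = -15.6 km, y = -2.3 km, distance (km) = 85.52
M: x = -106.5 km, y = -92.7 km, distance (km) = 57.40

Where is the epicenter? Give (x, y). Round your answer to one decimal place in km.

-93.9 km east, -36.7 km north

Circle about each station: (x + 71.4)² + (y − 156.8)² = 194.80²; (x + 15.6)² + (y + 2.3)² = 85.52²; (x + 106.5)² + (y + 92.7)² = 57.40².
Subtracting the K equation from the L and M equations removes the quadratic terms:
111.6 x − 318.2 y = 1197.82
-70.2 x − 499.0 y = 24903.62
Solving the 2×2 system: x ≈ -93.9, y ≈ -36.7 km.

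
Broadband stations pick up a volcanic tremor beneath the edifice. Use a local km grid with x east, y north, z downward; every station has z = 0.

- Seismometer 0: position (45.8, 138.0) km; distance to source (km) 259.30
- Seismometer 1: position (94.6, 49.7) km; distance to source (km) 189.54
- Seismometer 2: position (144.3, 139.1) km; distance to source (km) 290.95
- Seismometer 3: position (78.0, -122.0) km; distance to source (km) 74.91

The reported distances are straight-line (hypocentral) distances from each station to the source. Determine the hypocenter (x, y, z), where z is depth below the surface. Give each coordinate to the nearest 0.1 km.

Each station gives a sphere (x−x_i)² + (y−y_i)² + z² = d_i² (stations at z=0).
Subtracting the Seismometer 0 sphere from Seismometer 1 and Seismometer 2: z² cancels, leaving linear equations in x and y:
97.6 x − 176.6 y = 21588.69
197.0 x + 2.2 y = 1614.25
Solving: x ≈ 9.501, y ≈ -116.996 km (keep extra digits for the depth step; rounded: 9.5, -117.0).
Then from the Seismometer 0 sphere: z² = 259.30² − (x − 45.8)² − (y − 138.0)² with x = 9.501, y = -116.996, so z ≈ 29.932 ≈ 29.9 km.
Check against Seismometer 3 (with the unrounded solution): distance 74.92 ≈ 74.91 km. ✓

(9.5, -117.0, 29.9)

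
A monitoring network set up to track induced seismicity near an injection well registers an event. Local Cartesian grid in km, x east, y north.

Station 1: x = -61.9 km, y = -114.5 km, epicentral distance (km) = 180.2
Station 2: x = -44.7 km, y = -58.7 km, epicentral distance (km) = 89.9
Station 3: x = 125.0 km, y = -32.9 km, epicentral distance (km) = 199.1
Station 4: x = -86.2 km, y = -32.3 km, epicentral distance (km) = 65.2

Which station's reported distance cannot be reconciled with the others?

Solve using three stations at a time. Using Station 2, Station 3, Station 4 (subtract circle equations pairwise → linear system) gives (x, y) ≈ (-64.2, 29.0).
Distances from that point to each station vs reported:
  Station 1: calculated 143.5 vs reported 180.2 → residual 36.7 km
  Station 2: calculated 89.9 vs reported 89.9 → residual 0.0 km
  Station 3: calculated 199.1 vs reported 199.1 → residual 0.0 km
  Station 4: calculated 65.1 vs reported 65.2 → residual 0.1 km
Station 2, Station 3, Station 4 are mutually consistent (residuals ≈ 0); Station 1 is off by 36.7 km.

Station 1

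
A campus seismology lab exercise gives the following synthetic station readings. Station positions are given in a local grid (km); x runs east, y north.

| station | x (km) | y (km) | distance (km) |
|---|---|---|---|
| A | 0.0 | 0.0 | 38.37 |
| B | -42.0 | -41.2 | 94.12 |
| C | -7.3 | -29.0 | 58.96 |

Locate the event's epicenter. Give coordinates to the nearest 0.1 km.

Circle about each station: x² + y² = 38.37²; (x + 42.0)² + (y + 41.2)² = 94.12²; (x + 7.3)² + (y + 29.0)² = 58.96².
Subtracting pairs of circle equations eliminates x²+y² and gives linear equations (the radical axes):
-84.0 x − 82.4 y = -3924.88
-14.6 x − 58.0 y = -1109.73
Solving the 2×2 system: x ≈ 37.1, y ≈ 9.8 km.
Check against A (with the unrounded x, y): √(x²+y²) = 38.39 ≈ 38.37 km. ✓

37.1 km east, 9.8 km north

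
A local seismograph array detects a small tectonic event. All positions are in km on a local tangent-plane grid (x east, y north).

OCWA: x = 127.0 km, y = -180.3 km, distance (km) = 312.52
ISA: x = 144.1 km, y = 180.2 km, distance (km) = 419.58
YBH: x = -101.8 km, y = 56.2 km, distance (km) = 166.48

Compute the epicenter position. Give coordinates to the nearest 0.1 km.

Circle about each station: (x − 127.0)² + (y + 180.3)² = 312.52²; (x − 144.1)² + (y − 180.2)² = 419.58²; (x + 101.8)² + (y − 56.2)² = 166.48².
Subtracting the OCWA equation from the ISA and YBH equations removes the quadratic terms:
34.2 x + 721.0 y = -73778.87
-457.6 x + 473.0 y = 34837.75
Solving the 2×2 system: x ≈ -173.4, y ≈ -94.1 km.

x ≈ -173.4 km, y ≈ -94.1 km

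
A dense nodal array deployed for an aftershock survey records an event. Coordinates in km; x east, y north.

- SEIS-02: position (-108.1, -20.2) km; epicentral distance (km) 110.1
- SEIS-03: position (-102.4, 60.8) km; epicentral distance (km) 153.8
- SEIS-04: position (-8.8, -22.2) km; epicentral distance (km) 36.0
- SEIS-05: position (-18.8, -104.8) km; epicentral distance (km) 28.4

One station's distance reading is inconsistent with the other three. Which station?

SEIS-05

Solve using three stations at a time. Using SEIS-02, SEIS-03, SEIS-04 (subtract circle equations pairwise → linear system) gives (x, y) ≈ (-4.7, -58.0).
Distances from that point to each station vs reported:
  SEIS-02: calculated 110.1 vs reported 110.1 → residual 0.0 km
  SEIS-03: calculated 153.8 vs reported 153.8 → residual 0.0 km
  SEIS-04: calculated 36.0 vs reported 36.0 → residual 0.0 km
  SEIS-05: calculated 48.9 vs reported 28.4 → residual 20.5 km
SEIS-02, SEIS-03, SEIS-04 are mutually consistent (residuals ≈ 0); SEIS-05 is off by 20.5 km.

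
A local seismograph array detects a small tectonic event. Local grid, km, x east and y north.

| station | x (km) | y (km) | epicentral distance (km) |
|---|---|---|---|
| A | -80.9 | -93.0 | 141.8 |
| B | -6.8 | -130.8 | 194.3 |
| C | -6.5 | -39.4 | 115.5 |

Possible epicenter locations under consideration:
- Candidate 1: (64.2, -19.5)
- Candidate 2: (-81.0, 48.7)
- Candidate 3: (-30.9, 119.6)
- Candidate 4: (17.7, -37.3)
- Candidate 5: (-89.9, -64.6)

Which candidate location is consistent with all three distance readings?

Candidate 2

For each candidate, compare |candidate − station| to the reported distance:
Candidate 1: residuals A 20.9, B 62.3, C 42.1 → max 62.3 km
Candidate 2: residuals A 0.1, B 0.1, C 0.1 → max 0.1 km
Candidate 3: residuals A 76.6, B 57.3, C 45.4 → max 76.6 km
Candidate 4: residuals A 28.6, B 97.6, C 91.2 → max 97.6 km
Candidate 5: residuals A 112.0, B 88.1, C 28.4 → max 112.0 km
Only Candidate 2 has all residuals ≈ 0.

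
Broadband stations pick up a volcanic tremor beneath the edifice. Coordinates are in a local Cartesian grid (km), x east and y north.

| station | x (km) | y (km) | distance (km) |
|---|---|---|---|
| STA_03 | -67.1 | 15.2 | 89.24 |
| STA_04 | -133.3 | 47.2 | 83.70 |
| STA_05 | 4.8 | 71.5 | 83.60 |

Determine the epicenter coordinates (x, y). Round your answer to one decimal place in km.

x ≈ -72.1 km, y ≈ 104.3 km

Circle about each station: (x + 67.1)² + (y − 15.2)² = 89.24²; (x + 133.3)² + (y − 47.2)² = 83.70²; (x − 4.8)² + (y − 71.5)² = 83.60².
Subtracting pairs of circle equations eliminates x²+y² and gives linear equations (the radical axes):
-132.4 x + 64.0 y = 16221.37
143.8 x + 112.6 y = 1376.66
Solving the 2×2 system: x ≈ -72.1, y ≈ 104.3 km.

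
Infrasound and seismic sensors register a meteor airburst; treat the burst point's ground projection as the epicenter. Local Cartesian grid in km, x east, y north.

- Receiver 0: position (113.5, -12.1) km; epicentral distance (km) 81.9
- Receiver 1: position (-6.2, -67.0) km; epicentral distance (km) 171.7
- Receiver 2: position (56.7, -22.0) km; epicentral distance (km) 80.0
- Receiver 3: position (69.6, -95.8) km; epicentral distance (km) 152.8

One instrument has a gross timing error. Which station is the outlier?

Solve using three stations at a time. Using Receiver 0, Receiver 2, Receiver 3 (subtract circle equations pairwise → linear system) gives (x, y) ≈ (69.5, 57.0).
Distances from that point to each station vs reported:
  Receiver 0: calculated 82.0 vs reported 81.9 → residual 0.1 km
  Receiver 1: calculated 145.3 vs reported 171.7 → residual 26.4 km
  Receiver 2: calculated 80.1 vs reported 80.0 → residual 0.1 km
  Receiver 3: calculated 152.8 vs reported 152.8 → residual 0.0 km
Receiver 0, Receiver 2, Receiver 3 are mutually consistent (residuals ≈ 0); Receiver 1 is off by 26.4 km.

Receiver 1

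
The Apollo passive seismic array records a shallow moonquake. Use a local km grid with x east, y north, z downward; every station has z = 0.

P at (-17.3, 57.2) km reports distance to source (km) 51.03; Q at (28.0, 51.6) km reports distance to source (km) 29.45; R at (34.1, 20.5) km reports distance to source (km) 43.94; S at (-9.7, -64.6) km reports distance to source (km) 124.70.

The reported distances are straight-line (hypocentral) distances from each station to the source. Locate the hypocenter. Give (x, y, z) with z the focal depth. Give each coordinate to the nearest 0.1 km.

x ≈ 24.2 km, y ≈ 51.8 km, depth ≈ 29.2 km

Each station gives a sphere (x−x_i)² + (y−y_i)² + z² = d_i² (stations at z=0).
Subtracting the P sphere from Q and R: z² cancels, leaving linear equations in x and y:
90.6 x − 11.2 y = 1612.19
102.8 x − 73.4 y = -1314.73
Solving: x ≈ 24.198, y ≈ 51.803 km (keep extra digits for the depth step; rounded: 24.2, 51.8).
Then from the P sphere: z² = 51.03² − (x + 17.3)² − (y − 57.2)² with x = 24.198, y = 51.803, so z ≈ 29.204 ≈ 29.2 km.
Check against S (with the unrounded solution): distance 124.71 ≈ 124.70 km. ✓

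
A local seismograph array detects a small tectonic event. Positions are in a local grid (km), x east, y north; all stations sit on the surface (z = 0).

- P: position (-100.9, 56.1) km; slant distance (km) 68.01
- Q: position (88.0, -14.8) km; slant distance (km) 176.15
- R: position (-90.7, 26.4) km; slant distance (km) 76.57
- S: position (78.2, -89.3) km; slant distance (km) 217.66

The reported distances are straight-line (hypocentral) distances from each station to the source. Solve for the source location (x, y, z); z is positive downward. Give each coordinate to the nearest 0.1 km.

x ≈ -55.6 km, y ≈ 75.9 km, depth ≈ 46.7 km

Each station gives a sphere (x−x_i)² + (y−y_i)² + z² = d_i² (stations at z=0).
Subtracting the P sphere from Q and R: z² cancels, leaving linear equations in x and y:
377.8 x − 141.8 y = -31768.44
20.4 x − 59.4 y = -5642.17
Solving: x ≈ -55.604, y ≈ 75.890 km (keep extra digits for the depth step; rounded: -55.6, 75.9).
Then from the P sphere: z² = 68.01² − (x + 100.9)² − (y − 56.1)² with x = -55.604, y = 75.890, so z ≈ 46.712 ≈ 46.7 km.
Check against S (with the unrounded solution): distance 217.65 ≈ 217.66 km. ✓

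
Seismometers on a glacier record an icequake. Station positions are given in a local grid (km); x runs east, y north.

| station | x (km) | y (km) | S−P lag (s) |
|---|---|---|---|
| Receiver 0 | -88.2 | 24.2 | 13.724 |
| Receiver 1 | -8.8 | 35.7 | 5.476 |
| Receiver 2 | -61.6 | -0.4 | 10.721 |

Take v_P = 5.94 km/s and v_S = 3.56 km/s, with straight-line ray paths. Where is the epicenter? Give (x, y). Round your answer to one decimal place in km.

Distance from S−P lag: d = Δt · v_P v_S / (v_P − v_S) = Δt · (5.94·3.56)/(5.94−3.56) ≈ 8.8850·Δt.
So d_Receiver 0 = 121.94, d_Receiver 1 = 48.65, d_Receiver 2 = 95.26 km.
Circle about each station: (x + 88.2)² + (y − 24.2)² = 121.94²; (x + 8.8)² + (y − 35.7)² = 48.65²; (x + 61.6)² + (y + 0.4)² = 95.26².
Subtracting the Receiver 0 equation from the Receiver 1 and Receiver 2 equations removes the quadratic terms:
158.8 x + 23.0 y = 5489.59
53.2 x − 49.2 y = 1224.74
Solving the 2×2 system: x ≈ 33.0, y ≈ 10.8 km.

(33.0, 10.8)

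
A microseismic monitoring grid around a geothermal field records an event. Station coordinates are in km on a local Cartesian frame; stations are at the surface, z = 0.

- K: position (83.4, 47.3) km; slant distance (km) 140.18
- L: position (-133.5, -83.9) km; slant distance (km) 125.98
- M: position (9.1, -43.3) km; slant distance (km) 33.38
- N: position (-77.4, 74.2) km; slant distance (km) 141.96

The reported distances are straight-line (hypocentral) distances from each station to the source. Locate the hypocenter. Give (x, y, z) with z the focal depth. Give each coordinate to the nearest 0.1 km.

Each station gives a sphere (x−x_i)² + (y−y_i)² + z² = d_i² (stations at z=0).
Subtracting the K sphere from L and M: z² cancels, leaving linear equations in x and y:
-433.8 x − 262.4 y = 19448.08
-148.6 x − 181.2 y = 11301.06
Solving: x ≈ -14.102, y ≈ -50.803 km (keep extra digits for the depth step; rounded: -14.1, -50.8).
Then from the K sphere: z² = 140.18² − (x − 83.4)² − (y − 47.3)² with x = -14.102, y = -50.803, so z ≈ 22.795 ≈ 22.8 km.

x ≈ -14.1 km, y ≈ -50.8 km, depth ≈ 22.8 km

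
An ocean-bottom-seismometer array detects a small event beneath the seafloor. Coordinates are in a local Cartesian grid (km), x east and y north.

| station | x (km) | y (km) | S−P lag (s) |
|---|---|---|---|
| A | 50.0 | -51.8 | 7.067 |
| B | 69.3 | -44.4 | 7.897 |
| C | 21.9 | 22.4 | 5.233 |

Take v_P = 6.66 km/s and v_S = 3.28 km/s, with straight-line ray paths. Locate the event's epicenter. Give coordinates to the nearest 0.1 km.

(31.6, -10.0)

Distance from S−P lag: d = Δt · v_P v_S / (v_P − v_S) = Δt · (6.66·3.28)/(6.66−3.28) ≈ 6.4630·Δt.
So d_A = 45.67, d_B = 51.04, d_C = 33.82 km.
Circle about each station: (x − 50.0)² + (y + 51.8)² = 45.67²; (x − 69.3)² + (y + 44.4)² = 51.04²; (x − 21.9)² + (y − 22.4)² = 33.82².
Subtracting the A equation from the B and C equations removes the quadratic terms:
38.6 x + 14.8 y = 1071.28
-56.2 x + 148.4 y = -3259.91
Solving the 2×2 system: x ≈ 31.6, y ≈ -10.0 km.
Check against A (with the unrounded x, y): √((x − 50.0)²+(y + 51.8)²) = 45.67 ≈ 45.67 km. ✓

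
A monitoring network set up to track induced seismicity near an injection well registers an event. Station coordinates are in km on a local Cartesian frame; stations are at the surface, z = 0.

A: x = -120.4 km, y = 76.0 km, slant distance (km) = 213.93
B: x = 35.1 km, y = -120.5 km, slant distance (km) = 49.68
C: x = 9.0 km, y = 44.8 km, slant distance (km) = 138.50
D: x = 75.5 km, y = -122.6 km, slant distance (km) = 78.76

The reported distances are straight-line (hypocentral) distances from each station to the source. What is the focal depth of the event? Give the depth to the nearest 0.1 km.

z ≈ 30.9 km

Each station gives a sphere (x−x_i)² + (y−y_i)² + z² = d_i² (stations at z=0).
Subtracting the A sphere from B and C: z² cancels, leaving linear equations in x and y:
311.0 x − 393.0 y = 38778.04
258.8 x − 62.4 y = 8399.67
Solving: x ≈ 10.708, y ≈ -90.198 km (keep extra digits for the depth step; rounded: 10.7, -90.2).
Then from the A sphere: z² = 213.93² − (x + 120.4)² − (y − 76.0)² with x = 10.708, y = -90.198, so z ≈ 30.902 ≈ 30.9 km.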